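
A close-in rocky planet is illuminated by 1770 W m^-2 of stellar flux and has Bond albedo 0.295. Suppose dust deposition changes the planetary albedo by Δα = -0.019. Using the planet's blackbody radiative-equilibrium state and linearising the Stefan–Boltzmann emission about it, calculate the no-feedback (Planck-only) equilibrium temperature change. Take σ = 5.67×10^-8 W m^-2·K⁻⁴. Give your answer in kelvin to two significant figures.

Reference equilibrium: T_e = [S(1−α)/(4σ)]^(1/4) = 272.4 K.
ΔF = −(S/4)Δα = −(1770/4)×(-0.019) = 8.408 W m^-2.
The Planck feedback parameter is 4σT_e³ = 4.582 W m^-2/K.
Hence the no-feedback warming is ΔF/(4σT_e³) = 1.83 K.

1.8 K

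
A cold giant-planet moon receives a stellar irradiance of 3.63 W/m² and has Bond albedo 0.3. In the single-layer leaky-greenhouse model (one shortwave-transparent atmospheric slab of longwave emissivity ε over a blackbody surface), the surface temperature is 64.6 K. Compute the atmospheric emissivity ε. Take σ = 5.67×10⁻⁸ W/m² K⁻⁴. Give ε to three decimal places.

0.713

TOA balance gives T_e = 57.85 K.
Since (2−ε)/2 = (T_e/T_s)⁴ = 0.6433, ε = 0.7133.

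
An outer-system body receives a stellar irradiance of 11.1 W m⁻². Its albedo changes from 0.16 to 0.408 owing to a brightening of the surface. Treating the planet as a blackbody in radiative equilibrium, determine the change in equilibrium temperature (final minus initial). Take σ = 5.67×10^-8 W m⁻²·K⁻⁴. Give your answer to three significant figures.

-6.71 K

Before: T₁ = [11.10·0.84/(4σ)]^(1/4) = 80.07 K.
After:  T₂ = [11.10·0.592/(4σ)]^(1/4) = 73.37 K.
ΔT = T₂ − T₁ = -6.707 K.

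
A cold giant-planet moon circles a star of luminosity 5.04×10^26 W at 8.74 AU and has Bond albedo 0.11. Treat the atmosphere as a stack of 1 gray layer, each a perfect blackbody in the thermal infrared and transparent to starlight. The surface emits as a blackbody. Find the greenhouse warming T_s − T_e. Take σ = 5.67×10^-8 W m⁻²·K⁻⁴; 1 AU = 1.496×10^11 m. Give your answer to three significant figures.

18.5 K

Orbital distance: d = 8.74 AU = 1.308×10^12 m.
Flux at the orbit: S = L/(4πd²) = 5.04×10^26/(4π·(1.31×10^12)²) = 23.46 W m⁻².
The effective emission temperature is T_e = [S(1−α)/(4σ)]^¼ = 97.95 K.
Surface: T_s = (2)^¼·T_e = 116.5 K.
Warming: T_s − T_e = 18.53 K.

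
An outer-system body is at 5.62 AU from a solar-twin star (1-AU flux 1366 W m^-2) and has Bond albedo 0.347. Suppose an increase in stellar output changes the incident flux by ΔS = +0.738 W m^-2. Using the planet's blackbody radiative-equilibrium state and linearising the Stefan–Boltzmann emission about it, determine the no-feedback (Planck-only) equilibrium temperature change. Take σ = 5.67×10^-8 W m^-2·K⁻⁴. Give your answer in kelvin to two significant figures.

0.45 kelvin

Irradiance scales as 1/d², so S = 1366 W m^-2 × (1/5.62)² = 43.25 W m^-2.
The baseline emission temperature is T_e = 105.6 K.
Only a fraction (1−α) is absorbed and it's spread over 4πR², so ΔF = (1−α)ΔS/4 = 0.1205 W m^-2.
Linearising σT⁴ gives d(σT⁴)/dT = 4σT_e³ = 0.2673 W m^-2 per K.
Hence the no-feedback warming is ΔF/(4σT_e³) = 0.451 K.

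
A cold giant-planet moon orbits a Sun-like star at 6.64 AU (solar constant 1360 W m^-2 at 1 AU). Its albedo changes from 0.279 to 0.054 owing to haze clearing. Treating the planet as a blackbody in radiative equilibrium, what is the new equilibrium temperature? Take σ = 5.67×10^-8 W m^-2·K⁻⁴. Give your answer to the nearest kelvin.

By the inverse-square law, S = 1360/6.64² = 30.85 W m^-2.
New equilibrium: T₂ = [(1−0.054)·30.85/(4σ)]^(1/4) = 106.5 K.

107 K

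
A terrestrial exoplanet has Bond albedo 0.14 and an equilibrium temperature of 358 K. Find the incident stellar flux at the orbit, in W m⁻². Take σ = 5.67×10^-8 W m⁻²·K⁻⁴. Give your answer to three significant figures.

From S(1−α)/4 = σT⁴: S = 4σT⁴/(1−α).
The emitted flux is σT⁴ = 931.4 W m⁻².
S = 4·931.4/0.86 = 4332 W m⁻².

4330 W m⁻²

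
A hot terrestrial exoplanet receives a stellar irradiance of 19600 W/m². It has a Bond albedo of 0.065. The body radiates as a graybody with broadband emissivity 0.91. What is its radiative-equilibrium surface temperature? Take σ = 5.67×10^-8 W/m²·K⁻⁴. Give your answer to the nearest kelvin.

The planet absorbs (1−α)S over its disc πR² and re-emits over 4πR², so the mean absorbed flux is (1−0.065)·19600/4 = 4582 W/m².
Radiative balance εσT⁴ = 4582 gives T = [4582/(0.91·σ)]^(1/4) = 545.9 K.

546 kelvin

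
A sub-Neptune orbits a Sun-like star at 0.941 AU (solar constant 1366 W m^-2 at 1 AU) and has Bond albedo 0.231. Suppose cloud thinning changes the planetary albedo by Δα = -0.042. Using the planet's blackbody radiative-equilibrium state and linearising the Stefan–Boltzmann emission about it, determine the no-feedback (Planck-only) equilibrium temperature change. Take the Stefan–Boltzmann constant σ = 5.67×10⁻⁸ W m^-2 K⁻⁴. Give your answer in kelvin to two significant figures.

Irradiance scales as 1/d², so S = 1366 W m^-2 × (1/0.941)² = 1543 W m^-2.
The baseline emission temperature is T_e = 268.9 K.
TOA radiative forcing: ΔF = −S·Δα/4 = −1543·(-0.042)/4 = 16.20 W m^-2.
Planck response: λ_P = 4σT_e³ = 4·5.67×10⁻⁸·(268.9)³ = 4.411 W m^-2/K.
ΔT₀ = ΔF/λ_P = 16.20/4.411 = 3.67 K.

3.7 K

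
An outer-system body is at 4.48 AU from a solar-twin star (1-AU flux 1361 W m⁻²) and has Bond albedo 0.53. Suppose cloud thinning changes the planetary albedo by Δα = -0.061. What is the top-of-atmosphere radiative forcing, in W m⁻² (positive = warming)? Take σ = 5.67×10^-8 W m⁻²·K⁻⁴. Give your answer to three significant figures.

1.03 W m⁻²

Flux at the orbit: S = 1361/(4.48)² = 67.81 W m⁻².
ΔF = −(S/4)Δα = −(67.81/4)×(-0.061) = 1.034 W m⁻².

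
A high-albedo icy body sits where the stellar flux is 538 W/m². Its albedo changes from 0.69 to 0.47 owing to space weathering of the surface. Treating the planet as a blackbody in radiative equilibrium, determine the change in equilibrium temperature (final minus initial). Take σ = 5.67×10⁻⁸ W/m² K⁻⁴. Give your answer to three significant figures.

With α = 0.69, T₁ = 164.7 K.
After:  T₂ = [538.0·0.53/(4σ)]^(1/4) = 188.3 K.
ΔT = T₂ − T₁ = 23.63 K.

23.6 K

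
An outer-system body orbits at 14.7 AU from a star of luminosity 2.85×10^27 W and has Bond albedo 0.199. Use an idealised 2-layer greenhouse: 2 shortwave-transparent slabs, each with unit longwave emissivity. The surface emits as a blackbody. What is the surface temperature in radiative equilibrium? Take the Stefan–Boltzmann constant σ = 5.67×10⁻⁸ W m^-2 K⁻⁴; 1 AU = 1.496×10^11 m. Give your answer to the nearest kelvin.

Orbital distance: d = 14.7 AU = 2.199×10^12 m.
Flux at the orbit: S = L/(4πd²) = 2.85×10^27/(4π·(2.20×10^12)²) = 46.90 W m^-2.
Top-of-atmosphere balance: σT_e⁴ = S(1−α)/4 = 9.391 W m^-2 → T_e = 113.4 K.
Layer-by-layer balance gives σT_s⁴ = (N+1)σT_e⁴, so T_s = 3^¼·113.4 = 149.3 K.

149 kelvin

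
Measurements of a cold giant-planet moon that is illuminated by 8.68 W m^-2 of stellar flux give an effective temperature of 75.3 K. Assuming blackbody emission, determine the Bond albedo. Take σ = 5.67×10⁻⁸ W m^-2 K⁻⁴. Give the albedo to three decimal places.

Energy balance: S(1−α)/4 = σT⁴, so 1−α = 4σT⁴/S.
4σT⁴ = 4·5.67×10⁻⁸·(75.3)⁴ = 7.292 W m^-2.
Hence α = 1 − 7.292/8.680 = 0.1600.

0.160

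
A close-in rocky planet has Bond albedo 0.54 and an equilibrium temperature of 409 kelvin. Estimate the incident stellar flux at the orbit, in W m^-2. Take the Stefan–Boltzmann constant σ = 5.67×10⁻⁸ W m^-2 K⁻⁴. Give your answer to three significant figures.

13800 W m^-2

From S(1−α)/4 = σT⁴: S = 4σT⁴/(1−α).
The emitted flux is σT⁴ = 1587 W m^-2.
S = 4·1587/0.46 = 13800 W m^-2.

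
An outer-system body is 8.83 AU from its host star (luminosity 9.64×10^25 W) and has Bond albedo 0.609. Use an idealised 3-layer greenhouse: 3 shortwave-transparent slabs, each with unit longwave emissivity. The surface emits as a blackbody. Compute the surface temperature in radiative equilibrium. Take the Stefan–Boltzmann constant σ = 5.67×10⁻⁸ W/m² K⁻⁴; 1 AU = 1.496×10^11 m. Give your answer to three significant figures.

Orbital distance: d = 8.83 AU = 1.321×10^12 m.
S = L/(4πd²) = 4.396 W/m².
The effective emission temperature is T_e = [S(1−α)/(4σ)]^¼ = 52.47 K.
For an N-layer opaque stack, T_s⁴ = (N+1)T_e⁴, hence T_s = (4)^(1/4)×52.47 K = 74.20 K.

74.2 K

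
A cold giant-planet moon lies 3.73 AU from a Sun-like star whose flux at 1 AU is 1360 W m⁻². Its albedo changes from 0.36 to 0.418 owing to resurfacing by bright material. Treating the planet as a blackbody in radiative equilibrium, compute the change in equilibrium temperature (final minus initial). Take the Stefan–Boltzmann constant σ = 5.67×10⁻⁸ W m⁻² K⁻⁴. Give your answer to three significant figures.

Irradiance scales as 1/d², so S = 1360 W m⁻² × (1/3.73)² = 97.75 W m⁻².
Initial: T₁ = [S(1−0.36)/(4σ)]^(1/4) = 128.9 K.
Final:   T₂ = [S(1−0.418)/(4σ)]^(1/4) = 125.8 K.
Change: 125.8 − 128.9 = -3.025 K.

-3.02 K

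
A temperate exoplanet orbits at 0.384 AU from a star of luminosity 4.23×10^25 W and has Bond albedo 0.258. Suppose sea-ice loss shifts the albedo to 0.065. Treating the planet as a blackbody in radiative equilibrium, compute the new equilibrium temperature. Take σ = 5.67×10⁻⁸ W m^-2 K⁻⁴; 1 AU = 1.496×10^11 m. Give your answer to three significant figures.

255 kelvin

d = 0.384 × 1.496×10^11 m = 5.745×10^10 m.
Flux at the orbit: S = L/(4πd²) = 4.23×10^25/(4π·(5.74×10^10)²) = 1020 W m^-2.
T₂ = [S(1−α₂)/(4σ)]^(1/4) = [1020·0.935/(4σ)]^(1/4) = 254.6 K.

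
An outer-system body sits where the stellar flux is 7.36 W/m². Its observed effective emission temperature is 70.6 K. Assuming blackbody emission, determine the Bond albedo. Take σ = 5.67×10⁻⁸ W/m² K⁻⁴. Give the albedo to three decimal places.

From σT⁴ = S(1−α)/4 we invert for α: 1−α = 4σT⁴/S.
σT⁴ = 1.409 W/m², so 4σT⁴ = 5.635 W/m².
Hence α = 1 − 5.635/7.360 = 0.2344.

0.234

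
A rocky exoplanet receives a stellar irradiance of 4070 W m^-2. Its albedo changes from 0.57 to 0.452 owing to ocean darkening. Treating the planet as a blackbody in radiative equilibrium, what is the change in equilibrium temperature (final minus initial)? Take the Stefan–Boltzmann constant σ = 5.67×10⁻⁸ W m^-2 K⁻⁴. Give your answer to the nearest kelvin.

Initial: T₁ = [S(1−0.57)/(4σ)]^(1/4) = 296.4 K.
With α = 0.452, T₂ = 314.9 K.
ΔT = T₂ − T₁ = 18.52 K.

19 kelvin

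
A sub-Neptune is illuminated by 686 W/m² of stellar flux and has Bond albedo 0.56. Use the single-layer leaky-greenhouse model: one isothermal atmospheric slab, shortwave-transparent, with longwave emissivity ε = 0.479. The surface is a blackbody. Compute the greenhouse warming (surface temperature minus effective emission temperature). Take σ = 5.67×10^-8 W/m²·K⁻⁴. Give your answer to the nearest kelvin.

14 kelvin

The planet radiates to space at T_e = [S(1−α)/(4σ)]^(1/4) = 191.0 K.
The surface balance (absorbed SW + ε·downward IR = σT_s⁴) with T_a⁴ = T_s⁴/2 reduces to T_s = T_e·[2/(2−ε)]^¼ = 204.5 K.
The atmosphere warms the surface by 13.53 K.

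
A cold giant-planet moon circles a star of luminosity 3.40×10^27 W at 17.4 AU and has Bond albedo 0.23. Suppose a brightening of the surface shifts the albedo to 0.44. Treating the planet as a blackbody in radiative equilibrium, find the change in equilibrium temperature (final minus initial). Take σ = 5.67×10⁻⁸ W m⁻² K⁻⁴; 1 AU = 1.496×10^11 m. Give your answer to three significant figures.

d = 17.4 × 1.496×10^11 m = 2.603×10^12 m.
Flux at the orbit: S = L/(4πd²) = 3.40×10^27/(4π·(2.60×10^12)²) = 39.93 W m⁻².
Before: T₁ = [39.93·0.77/(4σ)]^(1/4) = 107.9 K.
After:  T₂ = [39.93·0.56/(4σ)]^(1/4) = 99.65 K.
Change: 99.65 − 107.9 = -8.258 K.

-8.26 K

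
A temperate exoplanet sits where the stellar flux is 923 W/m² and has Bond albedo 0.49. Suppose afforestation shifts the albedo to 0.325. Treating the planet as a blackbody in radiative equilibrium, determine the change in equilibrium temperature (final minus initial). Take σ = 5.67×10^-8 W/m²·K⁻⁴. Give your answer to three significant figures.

With α = 0.49, T₁ = 213.4 K.
Final:   T₂ = [S(1−0.325)/(4σ)]^(1/4) = 228.9 K.
ΔT = T₂ − T₁ = 15.49 K.

15.5 K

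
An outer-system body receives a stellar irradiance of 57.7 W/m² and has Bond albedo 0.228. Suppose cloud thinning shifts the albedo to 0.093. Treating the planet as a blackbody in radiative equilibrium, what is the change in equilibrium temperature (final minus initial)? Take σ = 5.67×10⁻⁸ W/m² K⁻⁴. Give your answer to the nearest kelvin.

Initial: T₁ = [S(1−0.228)/(4σ)]^(1/4) = 118.4 K.
Final:   T₂ = [S(1−0.093)/(4σ)]^(1/4) = 123.2 K.
ΔT = T₂ − T₁ = 4.867 K.

5 K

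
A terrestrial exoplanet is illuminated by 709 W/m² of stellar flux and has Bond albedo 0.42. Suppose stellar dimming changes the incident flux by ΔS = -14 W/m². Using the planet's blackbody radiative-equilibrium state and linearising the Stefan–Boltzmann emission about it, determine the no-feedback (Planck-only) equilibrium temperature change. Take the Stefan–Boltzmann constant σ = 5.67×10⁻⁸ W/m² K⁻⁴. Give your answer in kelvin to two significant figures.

Reference equilibrium: T_e = [S(1−α)/(4σ)]^(1/4) = 206.4 K.
TOA radiative forcing: ΔF = (1−α)ΔS/4 = 0.58·(-14)/4 = -2.030 W/m².
The Planck feedback parameter is 4σT_e³ = 1.993 W/m²/K.
So ΔT₀ = -2.030/1.993 = -1.02 K.

-1.0 K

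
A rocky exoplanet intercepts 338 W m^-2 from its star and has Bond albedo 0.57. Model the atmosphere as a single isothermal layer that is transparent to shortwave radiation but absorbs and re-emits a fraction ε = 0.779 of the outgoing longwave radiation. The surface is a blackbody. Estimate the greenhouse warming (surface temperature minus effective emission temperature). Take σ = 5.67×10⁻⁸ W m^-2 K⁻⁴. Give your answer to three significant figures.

Effective emission temperature (TOA balance): σT_e⁴ = S(1−α)/4 = 36.34 W m^-2 → T_e = 159.1 K.
The surface balance (absorbed SW + ε·downward IR = σT_s⁴) with T_a⁴ = T_s⁴/2 reduces to T_s = T_e·[2/(2−ε)]^¼ = 180.0 K.
T_s − T_e = 180.0 − 159.1 = 20.89 K.

20.9 K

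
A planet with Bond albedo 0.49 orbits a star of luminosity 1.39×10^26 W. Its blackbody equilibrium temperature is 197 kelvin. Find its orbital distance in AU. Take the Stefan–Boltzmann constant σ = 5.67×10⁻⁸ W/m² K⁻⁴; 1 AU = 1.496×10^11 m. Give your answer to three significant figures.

0.859 AU

Energy balance gives S = 4σT⁴/(1−α) = 669.8 W/m².
Then d = [L/(4πS)]^(1/2) = 1.285×10^11 m, i.e. 0.8590 AU.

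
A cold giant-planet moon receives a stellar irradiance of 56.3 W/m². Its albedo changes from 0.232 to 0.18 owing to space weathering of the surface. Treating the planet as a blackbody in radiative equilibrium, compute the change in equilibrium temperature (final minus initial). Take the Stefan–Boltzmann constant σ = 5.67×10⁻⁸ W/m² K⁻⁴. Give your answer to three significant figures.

1.94 K

With α = 0.232, T₁ = 117.5 K.
Final:   T₂ = [S(1−0.18)/(4σ)]^(1/4) = 119.4 K.
ΔT = T₂ − T₁ = 1.940 K.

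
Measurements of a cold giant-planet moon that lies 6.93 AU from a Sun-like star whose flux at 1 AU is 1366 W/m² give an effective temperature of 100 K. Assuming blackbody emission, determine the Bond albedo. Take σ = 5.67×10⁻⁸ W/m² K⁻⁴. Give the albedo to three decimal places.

0.203

By the inverse-square law, S = 1366/6.93² = 28.44 W/m².
Rearranging the radiative balance, α = 1 − 4σT⁴/S.
4σT⁴ = 4·5.67×10⁻⁸·(100)⁴ = 22.68 W/m².
1−α = 22.68/28.44 = 0.7974, so α = 0.2026.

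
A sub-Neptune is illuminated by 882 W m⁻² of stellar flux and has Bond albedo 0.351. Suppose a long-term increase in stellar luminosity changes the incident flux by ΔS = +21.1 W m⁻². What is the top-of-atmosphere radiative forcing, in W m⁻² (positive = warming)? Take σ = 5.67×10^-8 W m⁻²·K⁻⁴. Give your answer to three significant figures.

TOA radiative forcing: ΔF = (1−α)ΔS/4 = 0.649·(+21.1)/4 = 3.423 W m⁻².

3.42 W m⁻²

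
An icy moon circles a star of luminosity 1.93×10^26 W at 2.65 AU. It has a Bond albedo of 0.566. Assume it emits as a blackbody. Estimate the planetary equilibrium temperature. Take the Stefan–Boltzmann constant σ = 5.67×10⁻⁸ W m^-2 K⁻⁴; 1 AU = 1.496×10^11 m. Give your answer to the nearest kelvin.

117 K

d = 2.65 × 1.496×10^11 m = 3.964×10^11 m.
S = L/(4πd²) = 97.72 W m^-2.
Absorbed flux (global mean): S(1−α)/4 = 97.72·0.434/4 = 10.60 W m^-2.
Set σT⁴ = 10.60 → T = (10.60/σ)^(1/4) = 116.9 K.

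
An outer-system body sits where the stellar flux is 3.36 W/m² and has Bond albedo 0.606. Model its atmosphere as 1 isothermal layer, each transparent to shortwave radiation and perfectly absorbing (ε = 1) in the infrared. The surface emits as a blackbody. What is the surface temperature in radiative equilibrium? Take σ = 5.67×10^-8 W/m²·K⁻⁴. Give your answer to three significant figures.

58.5 K

Top-of-atmosphere balance: σT_e⁴ = S(1−α)/4 = 0.3310 W/m² → T_e = 49.15 K.
Layer-by-layer balance gives σT_s⁴ = (N+1)σT_e⁴, so T_s = 2^¼·49.15 = 58.45 K.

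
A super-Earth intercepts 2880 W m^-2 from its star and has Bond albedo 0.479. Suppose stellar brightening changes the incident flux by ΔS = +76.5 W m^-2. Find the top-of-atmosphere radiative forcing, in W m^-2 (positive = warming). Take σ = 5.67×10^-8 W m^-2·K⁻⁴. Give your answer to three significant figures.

9.96 W m^-2

TOA radiative forcing: ΔF = (1−α)ΔS/4 = 0.521·(+76.5)/4 = 9.964 W m^-2.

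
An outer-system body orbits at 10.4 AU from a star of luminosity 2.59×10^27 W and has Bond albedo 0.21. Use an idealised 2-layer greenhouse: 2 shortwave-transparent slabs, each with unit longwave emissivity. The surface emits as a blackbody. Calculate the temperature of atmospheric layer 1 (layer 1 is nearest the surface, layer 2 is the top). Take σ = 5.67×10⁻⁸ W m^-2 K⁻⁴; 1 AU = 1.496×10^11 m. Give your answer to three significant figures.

d = 10.4 × 1.496×10^11 m = 1.556×10^12 m.
Flux at the orbit: S = L/(4πd²) = 2.59×10^27/(4π·(1.56×10^12)²) = 85.15 W m^-2.
The effective emission temperature is T_e = [S(1−α)/(4σ)]^¼ = 131.2 K.
In the N-layer model, layer k (counted from the surface) has T_k = (N+1−k)^(1/4)·T_e.
With k = 1: T_1 = (2+1−1)^¼·131.2 K = 156.1 K.

156 K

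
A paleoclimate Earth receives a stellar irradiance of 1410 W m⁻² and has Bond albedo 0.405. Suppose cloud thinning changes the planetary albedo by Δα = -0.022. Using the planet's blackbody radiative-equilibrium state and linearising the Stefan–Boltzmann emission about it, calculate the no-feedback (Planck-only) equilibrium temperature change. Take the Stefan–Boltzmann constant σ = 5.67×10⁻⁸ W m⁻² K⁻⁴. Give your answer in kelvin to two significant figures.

Reference equilibrium: T_e = [S(1−α)/(4σ)]^(1/4) = 246.6 K.
The change in absorbed flux is Δ[S(1−α)/4] = −SΔα/4 = 7.755 W m⁻².
The Planck feedback parameter is 4σT_e³ = 3.402 W m⁻²/K.
ΔT₀ = ΔF/λ_P = 7.755/3.402 = 2.28 K.

2.3 K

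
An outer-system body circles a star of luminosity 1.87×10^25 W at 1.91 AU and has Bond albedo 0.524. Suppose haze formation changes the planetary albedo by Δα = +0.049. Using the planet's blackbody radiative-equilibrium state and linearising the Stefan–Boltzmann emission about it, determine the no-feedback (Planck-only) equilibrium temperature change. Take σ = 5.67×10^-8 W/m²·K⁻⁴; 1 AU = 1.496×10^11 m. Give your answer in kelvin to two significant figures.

-2.0 K

d = 1.91 × 1.496×10^11 m = 2.857×10^11 m.
S = L/(4πd²) = 18.23 W/m².
Unperturbed T_e = [18.23·(1−0.524)/(4σ)]^¼ = 78.64 K.
ΔF = −(S/4)Δα = −(18.23/4)×(+0.049) = -0.2233 W/m².
Linearising σT⁴ gives d(σT⁴)/dT = 4σT_e³ = 0.1103 W/m² per K.
So ΔT₀ = -0.2233/0.1103 = -2.02 K.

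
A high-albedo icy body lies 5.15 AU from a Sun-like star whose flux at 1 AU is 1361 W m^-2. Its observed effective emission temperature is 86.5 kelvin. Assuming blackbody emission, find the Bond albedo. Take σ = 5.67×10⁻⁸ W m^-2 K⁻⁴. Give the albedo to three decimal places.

Flux at the orbit: S = 1361/(5.15)² = 51.31 W m^-2.
Energy balance: S(1−α)/4 = σT⁴, so 1−α = 4σT⁴/S.
4σT⁴ = 4·5.67×10⁻⁸·(86.5)⁴ = 12.70 W m^-2.
Hence α = 1 − 12.70/51.31 = 0.7526.

0.753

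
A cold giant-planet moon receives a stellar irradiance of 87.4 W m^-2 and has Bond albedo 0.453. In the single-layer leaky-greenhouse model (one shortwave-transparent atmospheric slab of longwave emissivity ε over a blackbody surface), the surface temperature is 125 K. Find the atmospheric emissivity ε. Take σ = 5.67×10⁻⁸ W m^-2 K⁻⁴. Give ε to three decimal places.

0.273

First, T_e = [87.40·(1−0.453)/(4σ)]^(1/4) = 120.5 K.
Since (2−ε)/2 = (T_e/T_s)⁴ = 0.8634, ε = 0.2732.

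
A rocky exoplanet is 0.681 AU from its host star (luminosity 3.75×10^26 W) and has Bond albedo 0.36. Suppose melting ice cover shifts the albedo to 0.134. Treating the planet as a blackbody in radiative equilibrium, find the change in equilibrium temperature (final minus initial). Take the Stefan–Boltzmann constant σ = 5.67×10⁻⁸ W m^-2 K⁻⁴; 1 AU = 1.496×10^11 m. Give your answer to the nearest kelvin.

24 K

d = 0.681 × 1.496×10^11 m = 1.019×10^11 m.
S = L/(4πd²) = 2875 W m^-2.
With α = 0.36, T₁ = 300.1 K.
Final:   T₂ = [S(1−0.134)/(4σ)]^(1/4) = 323.7 K.
Change: 323.7 − 300.1 = 23.57 K.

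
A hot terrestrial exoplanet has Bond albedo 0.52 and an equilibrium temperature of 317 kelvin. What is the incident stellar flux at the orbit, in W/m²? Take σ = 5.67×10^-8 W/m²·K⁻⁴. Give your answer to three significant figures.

4770 W/m²

Invert the energy balance for S: S = 4σT⁴/(1−α).
σT⁴ = 5.67×10⁻⁸·(317)⁴ = 572.6 W/m².
S = 4·572.6/0.48 = 4771 W/m².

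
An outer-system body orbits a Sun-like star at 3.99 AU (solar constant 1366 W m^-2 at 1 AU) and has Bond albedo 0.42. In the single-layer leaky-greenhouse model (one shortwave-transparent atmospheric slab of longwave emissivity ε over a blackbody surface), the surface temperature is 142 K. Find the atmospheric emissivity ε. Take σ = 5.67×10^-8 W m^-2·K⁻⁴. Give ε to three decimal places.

By the inverse-square law, S = 1366/3.99² = 85.80 W m^-2.
Effective temperature: T_e = [S(1−α)/(4σ)]^(1/4) = 121.7 K.
Inverting T_s⁴ = 2T_e⁴/(2−ε): (T_e/T_s)⁴ = 0.5397, so ε = 2(1 − 0.5397) = 0.9206.

0.921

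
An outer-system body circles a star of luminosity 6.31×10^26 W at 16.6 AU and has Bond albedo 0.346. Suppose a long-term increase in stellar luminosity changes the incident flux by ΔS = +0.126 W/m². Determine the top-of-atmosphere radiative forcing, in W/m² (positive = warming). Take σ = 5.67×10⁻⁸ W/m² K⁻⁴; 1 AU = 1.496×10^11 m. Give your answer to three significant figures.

0.0206 W/m²

d = 16.6 × 1.496×10^11 m = 2.483×10^12 m.
Spreading L over a sphere of radius d: S = 6.31×10^26/(4π·2.48×10^12²) = 8.142 W/m².
Only a fraction (1−α) is absorbed and it's spread over 4πR², so ΔF = (1−α)ΔS/4 = 0.02060 W/m².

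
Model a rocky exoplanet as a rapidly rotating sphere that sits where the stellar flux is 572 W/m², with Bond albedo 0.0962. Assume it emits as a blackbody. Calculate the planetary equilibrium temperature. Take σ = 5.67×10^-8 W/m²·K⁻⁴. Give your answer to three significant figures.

219 K

Averaging over the sphere, the absorbed flux is S(1−α)/4 = 129.2 W/m².
Set σT⁴ = 129.2 → T = (129.2/σ)^(1/4) = 218.5 K.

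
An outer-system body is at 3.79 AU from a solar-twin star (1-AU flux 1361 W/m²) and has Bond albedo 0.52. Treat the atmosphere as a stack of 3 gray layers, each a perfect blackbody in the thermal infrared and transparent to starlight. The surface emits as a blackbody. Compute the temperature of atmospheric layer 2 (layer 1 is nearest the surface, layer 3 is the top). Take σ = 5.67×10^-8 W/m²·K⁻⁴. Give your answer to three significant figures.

142 kelvin

By the inverse-square law, S = 1361/3.79² = 94.75 W/m².
The effective emission temperature is T_e = [S(1−α)/(4σ)]^¼ = 119.0 K.
Each opaque layer satisfies 2T_j⁴ = T_{j−1}⁴ + T_{j+1}⁴, giving T_k⁴ = (N+1−k)T_e⁴.
T_2 = (2)^(1/4)·119.0 = 141.5 K.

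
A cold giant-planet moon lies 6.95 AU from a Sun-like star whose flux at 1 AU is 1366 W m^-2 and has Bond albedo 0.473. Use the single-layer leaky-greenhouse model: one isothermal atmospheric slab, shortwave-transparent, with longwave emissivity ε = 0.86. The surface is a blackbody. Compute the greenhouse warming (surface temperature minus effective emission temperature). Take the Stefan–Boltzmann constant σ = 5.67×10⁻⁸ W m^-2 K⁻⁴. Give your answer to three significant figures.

By the inverse-square law, S = 1366/6.95² = 28.28 W m^-2.
Effective emission temperature (TOA balance): σT_e⁴ = S(1−α)/4 = 3.726 W m^-2 → T_e = 90.04 K.
For a single slab of emissivity ε, T_s⁴ = 2T_e⁴/(2−ε); thus T_s = 90.04·(1.754)^(1/4) = 103.6 K.
The atmosphere warms the surface by 13.58 K.

13.6 kelvin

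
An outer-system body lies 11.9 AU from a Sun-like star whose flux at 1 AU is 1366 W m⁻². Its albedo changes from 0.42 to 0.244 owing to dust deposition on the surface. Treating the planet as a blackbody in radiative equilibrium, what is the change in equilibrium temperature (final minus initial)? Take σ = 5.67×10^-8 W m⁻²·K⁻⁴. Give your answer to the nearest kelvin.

5 kelvin

By the inverse-square law, S = 1366/11.9² = 9.646 W m⁻².
With α = 0.42, T₁ = 70.48 K.
Final:   T₂ = [S(1−0.244)/(4σ)]^(1/4) = 75.30 K.
ΔT = T₂ − T₁ = 4.827 K.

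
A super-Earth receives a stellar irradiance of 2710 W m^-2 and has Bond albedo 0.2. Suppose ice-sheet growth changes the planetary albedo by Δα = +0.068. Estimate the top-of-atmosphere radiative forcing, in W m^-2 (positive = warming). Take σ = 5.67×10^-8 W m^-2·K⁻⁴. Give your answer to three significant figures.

ΔF = −(S/4)Δα = −(2710/4)×(+0.068) = -46.07 W m^-2.

-46.1 W m^-2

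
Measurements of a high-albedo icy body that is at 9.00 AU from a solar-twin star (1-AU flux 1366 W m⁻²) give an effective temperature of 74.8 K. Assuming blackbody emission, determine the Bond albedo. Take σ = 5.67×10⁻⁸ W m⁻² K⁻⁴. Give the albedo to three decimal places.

0.579

Flux at the orbit: S = 1366/(9.00)² = 16.86 W m⁻².
Rearranging the radiative balance, α = 1 − 4σT⁴/S.
σT⁴ = 1.775 W m⁻², so 4σT⁴ = 7.100 W m⁻².
1−α = 7.100/16.86 = 0.4210, so α = 0.5790.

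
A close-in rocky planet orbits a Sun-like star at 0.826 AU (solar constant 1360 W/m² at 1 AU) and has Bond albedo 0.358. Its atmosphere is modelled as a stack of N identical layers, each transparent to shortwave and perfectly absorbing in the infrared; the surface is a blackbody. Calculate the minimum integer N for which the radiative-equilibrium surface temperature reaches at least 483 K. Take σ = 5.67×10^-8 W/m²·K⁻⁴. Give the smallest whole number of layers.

Flux at the orbit: S = 1360/(0.826)² = 1993 W/m².
The effective emission temperature is T_e = [S(1−α)/(4σ)]^¼ = 274.1 K.
Since T_s⁴ = (N+1)T_e⁴, we need N ≥ (T_s/T_e)⁴ − 1 = 8.645.
So N ≥ 8.645; the smallest integer is N = 9.

9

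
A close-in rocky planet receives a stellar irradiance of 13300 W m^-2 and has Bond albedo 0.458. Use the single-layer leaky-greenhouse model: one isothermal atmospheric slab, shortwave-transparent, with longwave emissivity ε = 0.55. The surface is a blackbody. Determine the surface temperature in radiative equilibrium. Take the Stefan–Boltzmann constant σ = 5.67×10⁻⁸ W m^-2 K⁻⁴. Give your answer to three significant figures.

458 kelvin

The planet radiates to space at T_e = [S(1−α)/(4σ)]^(1/4) = 422.2 K.
For a single slab of emissivity ε, T_s⁴ = 2T_e⁴/(2−ε); thus T_s = 422.2·(1.379)^(1/4) = 457.6 K.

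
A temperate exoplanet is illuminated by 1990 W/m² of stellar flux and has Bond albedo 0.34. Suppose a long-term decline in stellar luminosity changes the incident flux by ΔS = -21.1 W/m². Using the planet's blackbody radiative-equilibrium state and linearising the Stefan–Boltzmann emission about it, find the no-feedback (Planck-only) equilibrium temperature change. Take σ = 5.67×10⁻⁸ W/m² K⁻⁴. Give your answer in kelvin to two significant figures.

-0.73 K

Reference equilibrium: T_e = [S(1−α)/(4σ)]^(1/4) = 275.9 K.
ΔF = Δ[S(1−α)]/4 = (1−0.34)·-21.1/4 = -3.481 W/m².
Planck response: λ_P = 4σT_e³ = 4·5.67×10⁻⁸·(275.9)³ = 4.761 W/m²/K.
ΔT₀ = ΔF/λ_P = -3.481/4.761 = -0.731 K.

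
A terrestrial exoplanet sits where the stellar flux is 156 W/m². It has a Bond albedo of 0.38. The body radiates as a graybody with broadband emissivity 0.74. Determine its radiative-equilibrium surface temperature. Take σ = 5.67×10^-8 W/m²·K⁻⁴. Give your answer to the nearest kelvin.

Absorbed flux (global mean): S(1−α)/4 = 156.0·0.62/4 = 24.18 W/m².
Equating to εσT⁴ with ε = 0.74: T = (24.18/0.74σ)^(1/4) = 154.9 K.

155 kelvin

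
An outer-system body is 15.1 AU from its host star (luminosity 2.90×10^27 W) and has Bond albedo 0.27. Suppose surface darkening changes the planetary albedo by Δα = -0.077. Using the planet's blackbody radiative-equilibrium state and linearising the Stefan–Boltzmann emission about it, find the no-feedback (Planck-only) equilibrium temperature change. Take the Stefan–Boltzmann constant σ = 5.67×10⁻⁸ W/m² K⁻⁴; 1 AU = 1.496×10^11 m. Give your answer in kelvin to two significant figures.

Orbital distance: d = 15.1 AU = 2.259×10^12 m.
S = L/(4πd²) = 45.22 W/m².
Unperturbed T_e = [45.22·(1−0.27)/(4σ)]^¼ = 109.8 K.
ΔF = −(S/4)Δα = −(45.22/4)×(-0.077) = 0.8706 W/m².
Planck response: λ_P = 4σT_e³ = 4·5.67×10⁻⁸·(109.8)³ = 0.3006 W/m²/K.
So ΔT₀ = 0.8706/0.3006 = 2.90 K.

2.9 K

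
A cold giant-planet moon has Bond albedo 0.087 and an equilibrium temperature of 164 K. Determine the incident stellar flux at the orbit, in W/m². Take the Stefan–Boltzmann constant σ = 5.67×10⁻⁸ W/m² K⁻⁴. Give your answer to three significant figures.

From S(1−α)/4 = σT⁴: S = 4σT⁴/(1−α).
σT⁴ = 5.67×10⁻⁸·(164)⁴ = 41.02 W/m².
So S = 4×41.02/(1−0.087) = 179.7 W/m².

180 W/m²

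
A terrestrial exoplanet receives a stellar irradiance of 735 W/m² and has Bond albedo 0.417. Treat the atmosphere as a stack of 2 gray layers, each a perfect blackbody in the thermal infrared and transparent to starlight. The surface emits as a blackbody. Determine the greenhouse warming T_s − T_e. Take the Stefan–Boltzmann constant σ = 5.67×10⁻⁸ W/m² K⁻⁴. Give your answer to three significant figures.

Top-of-atmosphere balance: σT_e⁴ = S(1−α)/4 = 107.1 W/m² → T_e = 208.5 K.
T_s = (N+1)^(1/4)·T_e = 274.4 K.
So the greenhouse effect raises the surface by 274.4 − 208.5 = 65.90 K.

65.9 K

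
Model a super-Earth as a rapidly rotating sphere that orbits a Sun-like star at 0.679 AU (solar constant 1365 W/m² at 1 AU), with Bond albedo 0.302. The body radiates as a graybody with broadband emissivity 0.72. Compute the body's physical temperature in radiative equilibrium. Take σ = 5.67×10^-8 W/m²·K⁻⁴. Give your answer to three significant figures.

Flux at the orbit: S = 1365/(0.679)² = 2961 W/m².
Averaging over the sphere, the absorbed flux is S(1−α)/4 = 516.6 W/m².
Equating to εσT⁴ with ε = 0.72: T = (516.6/0.72σ)^(1/4) = 335.4 K.

335 K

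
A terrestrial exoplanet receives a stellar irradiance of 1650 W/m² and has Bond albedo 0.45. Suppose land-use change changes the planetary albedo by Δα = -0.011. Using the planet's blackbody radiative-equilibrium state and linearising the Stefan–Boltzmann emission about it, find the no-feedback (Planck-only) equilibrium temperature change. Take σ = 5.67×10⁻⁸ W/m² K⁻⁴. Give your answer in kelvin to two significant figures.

1.3 K

Unperturbed T_e = [1650·(1−0.45)/(4σ)]^¼ = 251.5 K.
TOA radiative forcing: ΔF = −S·Δα/4 = −1650·(-0.011)/4 = 4.537 W/m².
The Planck feedback parameter is 4σT_e³ = 3.608 W/m²/K.
So ΔT₀ = 4.537/3.608 = 1.26 K.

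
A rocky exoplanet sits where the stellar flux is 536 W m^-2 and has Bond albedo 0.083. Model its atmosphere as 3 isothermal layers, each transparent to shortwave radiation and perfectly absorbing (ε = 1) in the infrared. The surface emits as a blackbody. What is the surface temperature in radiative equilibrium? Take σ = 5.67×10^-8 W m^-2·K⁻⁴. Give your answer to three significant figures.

OLR = S(1−α)/4 = 122.9 W m^-2; the top layer radiates at T_e = 215.8 K.
For an N-layer opaque stack, T_s⁴ = (N+1)T_e⁴, hence T_s = (4)^(1/4)×215.8 K = 305.1 K.

305 K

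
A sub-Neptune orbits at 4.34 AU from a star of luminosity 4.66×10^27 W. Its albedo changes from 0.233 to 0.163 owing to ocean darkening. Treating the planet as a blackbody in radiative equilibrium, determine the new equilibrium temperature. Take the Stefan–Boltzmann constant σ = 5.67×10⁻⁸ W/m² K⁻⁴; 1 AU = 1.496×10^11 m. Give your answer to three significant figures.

239 K

d = 4.34 × 1.496×10^11 m = 6.493×10^11 m.
S = L/(4πd²) = 879.7 W/m².
New equilibrium: T₂ = [(1−0.163)·879.7/(4σ)]^(1/4) = 238.7 K.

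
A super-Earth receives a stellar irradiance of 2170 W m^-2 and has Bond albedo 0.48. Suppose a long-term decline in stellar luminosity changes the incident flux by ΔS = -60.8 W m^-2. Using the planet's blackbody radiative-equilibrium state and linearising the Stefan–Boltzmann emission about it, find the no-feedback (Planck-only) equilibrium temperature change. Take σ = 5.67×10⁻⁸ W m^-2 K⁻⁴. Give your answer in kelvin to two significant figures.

-1.9 K

The baseline emission temperature is T_e = 265.6 K.
TOA radiative forcing: ΔF = (1−α)ΔS/4 = 0.52·(-60.8)/4 = -7.904 W m^-2.
Planck response: λ_P = 4σT_e³ = 4·5.67×10⁻⁸·(265.6)³ = 4.249 W m^-2/K.
Hence the no-feedback warming is ΔF/(4σT_e³) = -1.86 K.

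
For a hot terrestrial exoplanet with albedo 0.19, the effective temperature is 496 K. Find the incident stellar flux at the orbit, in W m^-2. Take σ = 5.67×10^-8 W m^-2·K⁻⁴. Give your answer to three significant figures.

Invert the energy balance for S: S = 4σT⁴/(1−α).
The emitted flux is σT⁴ = 3432 W m^-2.
S = 4·3432/0.81 = 16950 W m^-2.

16900 W m^-2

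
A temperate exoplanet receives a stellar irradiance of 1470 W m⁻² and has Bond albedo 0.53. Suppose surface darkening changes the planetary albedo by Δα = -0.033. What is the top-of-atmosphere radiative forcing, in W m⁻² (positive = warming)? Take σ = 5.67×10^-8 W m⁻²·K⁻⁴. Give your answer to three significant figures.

12.1 W m⁻²

The change in absorbed flux is Δ[S(1−α)/4] = −SΔα/4 = 12.13 W m⁻².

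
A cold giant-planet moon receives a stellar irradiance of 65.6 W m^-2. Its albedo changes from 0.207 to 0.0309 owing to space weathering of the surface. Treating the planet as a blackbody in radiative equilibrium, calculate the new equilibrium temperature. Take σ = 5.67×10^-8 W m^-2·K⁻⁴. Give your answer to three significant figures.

T₂ = [S(1−α₂)/(4σ)]^(1/4) = [65.60·0.969/(4σ)]^(1/4) = 129.4 K.

129 kelvin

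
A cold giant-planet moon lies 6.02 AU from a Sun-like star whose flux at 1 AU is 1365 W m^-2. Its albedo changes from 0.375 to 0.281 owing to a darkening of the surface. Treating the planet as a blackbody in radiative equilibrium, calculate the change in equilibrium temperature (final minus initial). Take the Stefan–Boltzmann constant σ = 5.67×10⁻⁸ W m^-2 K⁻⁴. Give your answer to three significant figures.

3.60 K

Flux at the orbit: S = 1365/(6.02)² = 37.67 W m^-2.
With α = 0.375, T₁ = 100.9 K.
Final:   T₂ = [S(1−0.281)/(4σ)]^(1/4) = 104.5 K.
ΔT = T₂ − T₁ = 3.598 K.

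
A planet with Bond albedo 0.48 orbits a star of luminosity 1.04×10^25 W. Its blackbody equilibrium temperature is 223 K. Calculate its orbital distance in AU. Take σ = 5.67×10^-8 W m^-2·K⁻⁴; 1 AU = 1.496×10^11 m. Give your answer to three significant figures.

Energy balance gives S = 4σT⁴/(1−α) = 1079 W m^-2.
From L = 4πd²S, d = √(1.04×10^25/(4π·1079)) = 2.770×10^10 m = 0.1852 AU.

0.185 AU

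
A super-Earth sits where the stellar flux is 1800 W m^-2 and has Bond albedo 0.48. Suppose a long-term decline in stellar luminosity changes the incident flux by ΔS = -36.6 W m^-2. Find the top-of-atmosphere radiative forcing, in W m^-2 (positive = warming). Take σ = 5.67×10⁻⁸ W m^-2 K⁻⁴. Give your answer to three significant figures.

-4.76 W m^-2

TOA radiative forcing: ΔF = (1−α)ΔS/4 = 0.52·(-36.6)/4 = -4.758 W m^-2.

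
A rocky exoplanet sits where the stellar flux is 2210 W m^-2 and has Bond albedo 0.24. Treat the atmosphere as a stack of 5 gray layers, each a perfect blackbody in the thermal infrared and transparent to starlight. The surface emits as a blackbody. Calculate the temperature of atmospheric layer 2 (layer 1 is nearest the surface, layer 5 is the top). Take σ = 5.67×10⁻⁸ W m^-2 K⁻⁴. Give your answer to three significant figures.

415 K

The effective emission temperature is T_e = [S(1−α)/(4σ)]^¼ = 293.4 K.
The net upward flux σT_e⁴ is constant between every pair of levels, so T_k⁴ = (N+1−k)T_e⁴.
With k = 2: T_2 = (5+1−2)^¼·293.4 K = 414.9 K.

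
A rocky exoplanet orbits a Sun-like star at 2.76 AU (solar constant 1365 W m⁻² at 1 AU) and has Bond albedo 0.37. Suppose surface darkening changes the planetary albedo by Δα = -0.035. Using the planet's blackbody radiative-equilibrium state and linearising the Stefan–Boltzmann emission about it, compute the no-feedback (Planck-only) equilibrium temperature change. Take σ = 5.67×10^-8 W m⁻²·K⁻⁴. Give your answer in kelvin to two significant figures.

2.1 kelvin

Irradiance scales as 1/d², so S = 1365 W m⁻² × (1/2.76)² = 179.2 W m⁻².
The baseline emission temperature is T_e = 149.4 K.
The change in absorbed flux is Δ[S(1−α)/4] = −SΔα/4 = 1.568 W m⁻².
Linearising σT⁴ gives d(σT⁴)/dT = 4σT_e³ = 0.7558 W m⁻² per K.
ΔT₀ = ΔF/λ_P = 1.568/0.7558 = 2.07 K.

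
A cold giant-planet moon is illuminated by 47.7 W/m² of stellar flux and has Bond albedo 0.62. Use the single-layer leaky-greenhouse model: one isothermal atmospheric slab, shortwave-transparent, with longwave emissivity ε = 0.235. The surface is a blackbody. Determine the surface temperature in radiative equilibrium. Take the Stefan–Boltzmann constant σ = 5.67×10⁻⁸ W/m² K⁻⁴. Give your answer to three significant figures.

97.6 K

The planet radiates to space at T_e = [S(1−α)/(4σ)]^(1/4) = 94.55 K.
The surface balance (absorbed SW + ε·downward IR = σT_s⁴) with T_a⁴ = T_s⁴/2 reduces to T_s = T_e·[2/(2−ε)]^¼ = 97.55 K.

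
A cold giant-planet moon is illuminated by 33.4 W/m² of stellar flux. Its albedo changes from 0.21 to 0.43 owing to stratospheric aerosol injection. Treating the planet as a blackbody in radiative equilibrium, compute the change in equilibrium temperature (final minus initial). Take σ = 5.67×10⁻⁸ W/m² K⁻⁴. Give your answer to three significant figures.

Before: T₁ = [33.40·0.79/(4σ)]^(1/4) = 103.9 K.
Final:   T₂ = [S(1−0.43)/(4σ)]^(1/4) = 95.72 K.
ΔT = T₂ − T₁ = -8.138 K.

-8.14 kelvin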